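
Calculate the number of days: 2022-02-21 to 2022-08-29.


From February 21, 2022 to August 29, 2022
Rest of February 2022: 28 - 21 = 7
Full months: March 31, April 30, May 31, June 30, July 31
Days into August 2022: 29
Total = 7 + 31 + 30 + 31 + 30 + 31 + 29 = 189 days

189 days


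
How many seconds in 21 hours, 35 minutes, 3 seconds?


77703 seconds

Hours: 21 × 3600 = 75600
Minutes: 35 × 60 = 2100
Seconds: 3
Total = 75600 + 2100 + 3 = 77703


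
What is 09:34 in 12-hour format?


9:34 AM

Hour: 9
9 < 12 → AM


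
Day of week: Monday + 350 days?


Monday

Start: Monday (index 0)
(0 + 350) mod 7
= 350 mod 7
= 0
Index 0 → Monday


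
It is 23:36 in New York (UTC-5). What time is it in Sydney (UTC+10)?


Time difference = UTC+10 - UTC-5 = +15 hours
New hour = (23 + 15) mod 24
= 38 mod 24 = 14
Minutes unchanged → 14:36; 38 ≥ 24 → next day

14:36 (next day)


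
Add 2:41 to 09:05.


Start: 545 minutes from midnight
Add: 161 minutes
Total: 706 minutes
Hours: 706 ÷ 60 = 11 remainder 46

11:46


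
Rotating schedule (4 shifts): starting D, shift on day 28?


Shift C

Shifts: A, B, C, D
Start: D (index 3)
Day 28: (3 + 28 - 1) mod 4
= 30 mod 4
= 2
Index 2 → shift C


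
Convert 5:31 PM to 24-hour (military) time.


17:31

Input: 5:31 PM
PM: 5 + 12 = 17


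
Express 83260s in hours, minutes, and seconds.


23h 7m 40s

Hours: 83260 ÷ 3600 = 23 remainder 460
Minutes: 460 ÷ 60 = 7 remainder 40
Seconds: 40


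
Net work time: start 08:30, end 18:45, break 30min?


Total time = (18×60+45) - (8×60+30)
= 1125 - 510 = 615 min
Minus break: 615 - 30 = 585 min
= 9h 45m

9h 45m (585 minutes)


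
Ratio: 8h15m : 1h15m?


Duration 1: 495 minutes
Duration 2: 75 minutes
Ratio = 495:75
GCD = 15
Simplified = 33:5
As a decimal: 33/5 = 6.60

33:5 (6.60)


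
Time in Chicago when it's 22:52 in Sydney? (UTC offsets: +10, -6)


Time difference = UTC-6 - UTC+10 = -16 hours
New hour = (22 -16) mod 24
= 6 mod 24 = 6
Minutes unchanged → 06:52

06:52


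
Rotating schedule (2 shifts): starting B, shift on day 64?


Shifts: A, B
Start: B (index 1)
Day 64: (1 + 64 - 1) mod 2
= 64 mod 2
= 0
Index 0 → shift A

Shift A


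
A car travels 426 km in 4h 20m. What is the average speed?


98.3 km/h

Distance: 426 km
Time: 4h 20m = 260 min = 260/60 = 13/3 hours
Speed = 426 ÷ (13/3) = 426 × 3 / 13 = 1278/13 ≈ 98.3 km/h


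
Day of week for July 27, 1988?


Zeller's congruence:
q=27, m=7, k=88, j=19
h = (27 + ⌊13×8/5⌋ + 88 + ⌊88/4⌋ + ⌊19/4⌋ - 2×19) mod 7
= (27 + 20 + 88 + 22 + 4 - 38) mod 7
= 123 mod 7 = 4
h=4 → Wednesday

Wednesday


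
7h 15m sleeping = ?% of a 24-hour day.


30.2%

Time: 435 minutes
Day: 1440 minutes
Percentage = (435/1440) × 100 ≈ 30.2%


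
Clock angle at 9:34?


Hour hand = 9×30 + 34×0.5 = 287.0°
Minute hand = 34×6 = 204°
Difference = |287.0 - 204| = 83.0°

83.0°


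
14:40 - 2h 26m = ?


12:14

Start: 880 minutes from midnight
Subtract: 146 minutes
Remaining: 880 - 146 = 734
Hours: 12, Minutes: 14


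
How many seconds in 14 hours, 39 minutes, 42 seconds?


52782 seconds

Hours: 14 × 3600 = 50400
Minutes: 39 × 60 = 2340
Seconds: 42
Total = 50400 + 2340 + 42 = 52782


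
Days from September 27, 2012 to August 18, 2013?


From September 27, 2012 to August 18, 2013
Rest of September 2012: 30 - 27 = 3
Full months: October 31, November 30, December 31, January 31, February 2013 28, March 31, April 30, May 31, June 30, July 31
Days into August 2013: 18
Total = 3 + 31 + 30 + 31 + 31 + 28 + 31 + 30 + 31 + 30 + 31 + 18 = 325 days

325 days


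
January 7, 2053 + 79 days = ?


Start: January 7, 2053
Add 79 days
January 7 → February 1: 31 - 7 + 1 = 25 days (79 - 25 = 54 left)
February 1 → March 1: 28 - 1 + 1 = 28 days (54 - 28 = 26 left)
March 1 + 26 = March 27, 2053

March 27, 2053


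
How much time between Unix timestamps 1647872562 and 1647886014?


Difference = 1647886014 - 1647872562 = 13452 seconds
In hours: 13452 / 3600 ≈ 3.7
In days: 13452 / 86400 ≈ 0.16

13452 seconds (3.7 hours / 0.16 days)


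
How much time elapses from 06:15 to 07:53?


1h 38m

End time in minutes: 7×60 + 53 = 473
Start time in minutes: 6×60 + 15 = 375
Difference = 473 - 375 = 98 minutes
= 1 hours 38 minutes


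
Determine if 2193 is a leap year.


No

Rules: divisible by 4 AND (not by 100 OR by 400)
2193 ÷ 4 = 548 remainder 1 → not divisible by 4
Not divisible by 4 → not a leap year


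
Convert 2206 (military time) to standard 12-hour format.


10:06 PM

Hour: 22
22 - 12 = 10 → PM


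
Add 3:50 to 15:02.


18:52

Start: 902 minutes from midnight
Add: 230 minutes
Total: 1132 minutes
Hours: 1132 ÷ 60 = 18 remainder 52


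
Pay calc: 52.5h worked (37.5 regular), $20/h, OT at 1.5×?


$1200.00

Regular: 37.5h × $20 = $750.00
Overtime: 52.5 - 37.5 = 15.0h
OT pay: 15.0h × $20 × 1.5 = $450.00
Total = $750.00 + $450.00 = $1200.00


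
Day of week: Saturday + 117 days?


Start: Saturday (index 5)
(5 + 117) mod 7
= 122 mod 7
= 3
Index 3 → Thursday

Thursday


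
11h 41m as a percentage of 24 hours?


0.4868 (48.68%)

Total minutes: 11×60 + 41 = 701
Day = 24×60 = 1440 minutes
Fraction = 701/1440 ≈ 0.4868
As a percentage: 701/1440 × 100 ≈ 48.68%


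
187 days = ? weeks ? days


26 weeks 5 days

Weeks: 187 ÷ 7 = 26 remainder 5


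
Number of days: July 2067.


Month: July (month 7)
July has 31 days

31 days


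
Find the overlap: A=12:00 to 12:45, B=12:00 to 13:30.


Meeting A: 720-765 (in minutes from midnight)
Meeting B: 720-810
Overlap start = max(720, 720) = 720
Overlap end = min(765, 810) = 765
Overlap = max(0, 765 - 720) = 45 min

45 minutes


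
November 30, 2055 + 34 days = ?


January 3, 2056

Start: November 30, 2055
Add 34 days
November 30 → December 1: 30 - 30 + 1 = 1 days (34 - 1 = 33 left)
December 1 → January 1: 31 - 1 + 1 = 31 days (33 - 31 = 2 left)
January 1 + 2 = January 3, 2056


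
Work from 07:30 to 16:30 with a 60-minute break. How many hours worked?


8h 0m (480 minutes)

Total time = (16×60+30) - (7×60+30)
= 990 - 450 = 540 min
Minus break: 540 - 60 = 480 min
= 8h 0m


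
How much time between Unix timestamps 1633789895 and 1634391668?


Difference = 1634391668 - 1633789895 = 601773 seconds
In hours: 601773 / 3600 ≈ 167.2
In days: 601773 / 86400 ≈ 6.96

601773 seconds (167.2 hours / 6.96 days)


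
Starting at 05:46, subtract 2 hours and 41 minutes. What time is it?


03:05

Start: 346 minutes from midnight
Subtract: 161 minutes
Remaining: 346 - 161 = 185
Hours: 3, Minutes: 5


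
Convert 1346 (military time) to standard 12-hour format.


Hour: 13
13 - 12 = 1 → PM

1:46 PM


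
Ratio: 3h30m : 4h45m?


14:19 (0.74)

Duration 1: 210 minutes
Duration 2: 285 minutes
Ratio = 210:285
GCD = 15
Simplified = 14:19
As a decimal: 14/19 ≈ 0.74


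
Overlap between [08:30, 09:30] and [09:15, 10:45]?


Meeting A: 510-570 (in minutes from midnight)
Meeting B: 555-645
Overlap start = max(510, 555) = 555
Overlap end = min(570, 645) = 570
Overlap = max(0, 570 - 555) = 15 min

15 minutes


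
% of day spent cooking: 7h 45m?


Time: 465 minutes
Day: 1440 minutes
Percentage = (465/1440) × 100 ≈ 32.3%

32.3%


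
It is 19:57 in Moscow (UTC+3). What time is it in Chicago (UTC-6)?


10:57

Time difference = UTC-6 - UTC+3 = -9 hours
New hour = (19 -9) mod 24
= 10 mod 24 = 10
Minutes unchanged → 10:57


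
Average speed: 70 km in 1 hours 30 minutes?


46.7 km/h

Distance: 70 km
Time: 1h 30m = 90 min = 90/60 = 3/2 hours
Speed = 70 ÷ (3/2) = 70 × 2 / 3 = 140/3 ≈ 46.7 km/h


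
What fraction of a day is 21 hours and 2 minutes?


Total minutes: 21×60 + 2 = 1262
Day = 24×60 = 1440 minutes
Fraction = 1262/1440 ≈ 0.8764
As a percentage: 1262/1440 × 100 ≈ 87.64%

0.8764 (87.64%)


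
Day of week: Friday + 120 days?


Saturday

Start: Friday (index 4)
(4 + 120) mod 7
= 124 mod 7
= 5
Index 5 → Saturday


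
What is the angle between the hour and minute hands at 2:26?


83.0°

Hour hand = 2×30 + 26×0.5 = 73.0°
Minute hand = 26×6 = 156°
Difference = |73.0 - 156| = 83.0°


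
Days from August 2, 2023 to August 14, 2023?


From August 2, 2023 to August 14, 2023
Same month: 14 - 2 = 12 days

12 days


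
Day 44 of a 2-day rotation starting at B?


Shifts: A, B
Start: B (index 1)
Day 44: (1 + 44 - 1) mod 2
= 44 mod 2
= 0
Index 0 → shift A

Shift A


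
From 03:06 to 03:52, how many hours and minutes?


End time in minutes: 3×60 + 52 = 232
Start time in minutes: 3×60 + 6 = 186
Difference = 232 - 186 = 46 minutes
= 0 hours 46 minutes

0h 46m


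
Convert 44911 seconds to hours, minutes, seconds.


12h 28m 31s

Hours: 44911 ÷ 3600 = 12 remainder 1711
Minutes: 1711 ÷ 60 = 28 remainder 31
Seconds: 31


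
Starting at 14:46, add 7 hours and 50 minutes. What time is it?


22:36

Start: 886 minutes from midnight
Add: 470 minutes
Total: 1356 minutes
Hours: 1356 ÷ 60 = 22 remainder 36


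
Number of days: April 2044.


Month: April (month 4)
April has 30 days

30 days


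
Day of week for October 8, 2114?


Monday

Zeller's congruence:
q=8, m=10, k=14, j=21
h = (8 + ⌊13×11/5⌋ + 14 + ⌊14/4⌋ + ⌊21/4⌋ - 2×21) mod 7
= (8 + 28 + 14 + 3 + 5 - 42) mod 7
= 16 mod 7 = 2
h=2 → Monday


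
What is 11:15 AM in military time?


11:15

Input: 11:15 AM
AM hour stays: 11


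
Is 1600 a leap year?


Rules: divisible by 4 AND (not by 100 OR by 400)
1600 ÷ 4 = 400 exactly → divisible by 4
1600 ÷ 100 = 16 exactly → divisible by 100
1600 ÷ 400 = 4 exactly → divisible by 400
Divisible by 400 → leap year

Yes


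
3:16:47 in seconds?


11807 seconds

Hours: 3 × 3600 = 10800
Minutes: 16 × 60 = 960
Seconds: 47
Total = 10800 + 960 + 47 = 11807


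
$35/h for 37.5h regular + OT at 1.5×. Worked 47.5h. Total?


Regular: 37.5h × $35 = $1312.50
Overtime: 47.5 - 37.5 = 10.0h
OT pay: 10.0h × $35 × 1.5 = $525.00
Total = $1312.50 + $525.00 = $1837.50

$1837.50


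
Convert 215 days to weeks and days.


Weeks: 215 ÷ 7 = 30 remainder 5

30 weeks 5 days


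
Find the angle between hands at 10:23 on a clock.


173.5°

Hour hand = 10×30 + 23×0.5 = 311.5°
Minute hand = 23×6 = 138°
Difference = |311.5 - 138| = 173.5°


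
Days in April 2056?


30 days

Month: April (month 4)
April has 30 days


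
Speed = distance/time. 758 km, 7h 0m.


Distance: 758 km
Time: 7 hours
Speed = 758 / 7 ≈ 108.3 km/h

108.3 km/h


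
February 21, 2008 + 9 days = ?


Start: February 21, 2008
Add 9 days
February 21 → March 1: 29 - 21 + 1 = 9 days (9 - 9 = 0 left)
Land exactly on March 1, 2008

March 1, 2008


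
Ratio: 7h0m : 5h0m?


Duration 1: 420 minutes
Duration 2: 300 minutes
Ratio = 420:300
GCD = 60
Simplified = 7:5
As a decimal: 7/5 = 1.40

7:5 (1.40)


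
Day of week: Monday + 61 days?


Start: Monday (index 0)
(0 + 61) mod 7
= 61 mod 7
= 5
Index 5 → Saturday

Saturday


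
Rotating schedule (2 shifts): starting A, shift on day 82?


Shift B

Shifts: A, B
Start: A (index 0)
Day 82: (0 + 82 - 1) mod 2
= 81 mod 2
= 1
Index 1 → shift B


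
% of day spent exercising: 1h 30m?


6.3%

Time: 90 minutes
Day: 1440 minutes
Percentage = (90/1440) × 100 ≈ 6.3%


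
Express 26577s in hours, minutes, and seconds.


Hours: 26577 ÷ 3600 = 7 remainder 1377
Minutes: 1377 ÷ 60 = 22 remainder 57
Seconds: 57

7h 22m 57s


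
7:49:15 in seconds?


28155 seconds

Hours: 7 × 3600 = 25200
Minutes: 49 × 60 = 2940
Seconds: 15
Total = 25200 + 2940 + 15 = 28155


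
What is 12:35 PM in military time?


Input: 12:35 PM
12 PM → 12 (noon)

12:35


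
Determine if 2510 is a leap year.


Rules: divisible by 4 AND (not by 100 OR by 400)
2510 ÷ 4 = 627 remainder 2 → not divisible by 4
Not divisible by 4 → not a leap year

No


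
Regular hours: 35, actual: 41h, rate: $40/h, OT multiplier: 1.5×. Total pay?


Regular: 35h × $40 = $1400.00
Overtime: 41 - 35 = 6h
OT pay: 6h × $40 × 1.5 = $360.00
Total = $1400.00 + $360.00 = $1760.00

$1760.00


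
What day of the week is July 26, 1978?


Wednesday

Zeller's congruence:
q=26, m=7, k=78, j=19
h = (26 + ⌊13×8/5⌋ + 78 + ⌊78/4⌋ + ⌊19/4⌋ - 2×19) mod 7
= (26 + 20 + 78 + 19 + 4 - 38) mod 7
= 109 mod 7 = 4
h=4 → Wednesday


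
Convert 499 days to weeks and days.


71 weeks 2 days

Weeks: 499 ÷ 7 = 71 remainder 2


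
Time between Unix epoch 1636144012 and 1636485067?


Difference = 1636485067 - 1636144012 = 341055 seconds
In hours: 341055 / 3600 ≈ 94.7
In days: 341055 / 86400 ≈ 3.95

341055 seconds (94.7 hours / 3.95 days)


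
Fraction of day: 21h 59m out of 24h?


0.9160 (91.60%)

Total minutes: 21×60 + 59 = 1319
Day = 24×60 = 1440 minutes
Fraction = 1319/1440 ≈ 0.9160
As a percentage: 1319/1440 × 100 ≈ 91.60%


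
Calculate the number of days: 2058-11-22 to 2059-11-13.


From November 22, 2058 to November 13, 2059
Rest of November 2058: 30 - 22 = 8
Full months: December 31, January 31, February 2059 28, March 31, April 30, May 31, June 30, July 31, August 31, September 30, October 31
Days into November 2059: 13
Total = 8 + 31 + 31 + 28 + 31 + 30 + 31 + 30 + 31 + 31 + 30 + 31 + 13 = 356 days

356 days


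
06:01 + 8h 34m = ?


14:35

Start: 361 minutes from midnight
Add: 514 minutes
Total: 875 minutes
Hours: 875 ÷ 60 = 14 remainder 35


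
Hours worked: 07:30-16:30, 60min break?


Total time = (16×60+30) - (7×60+30)
= 990 - 450 = 540 min
Minus break: 540 - 60 = 480 min
= 8h 0m

8h 0m (480 minutes)


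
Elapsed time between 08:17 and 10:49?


End time in minutes: 10×60 + 49 = 649
Start time in minutes: 8×60 + 17 = 497
Difference = 649 - 497 = 152 minutes
= 2 hours 32 minutes

2h 32m


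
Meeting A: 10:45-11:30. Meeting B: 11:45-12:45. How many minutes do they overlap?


0 minutes

Meeting A: 645-690 (in minutes from midnight)
Meeting B: 705-765
Overlap start = max(645, 705) = 705
Overlap end = min(690, 765) = 690
Overlap = max(0, 690 - 705) = 0 min


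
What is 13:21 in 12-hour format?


1:21 PM

Hour: 13
13 - 12 = 1 → PM


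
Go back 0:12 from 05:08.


Start: 308 minutes from midnight
Subtract: 12 minutes
Remaining: 308 - 12 = 296
Hours: 4, Minutes: 56

04:56


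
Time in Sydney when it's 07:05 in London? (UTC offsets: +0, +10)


Time difference = UTC+10 - UTC+0 = +10 hours
New hour = (7 + 10) mod 24
= 17 mod 24 = 17
Minutes unchanged → 17:05

17:05


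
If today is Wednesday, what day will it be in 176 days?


Thursday

Start: Wednesday (index 2)
(2 + 176) mod 7
= 178 mod 7
= 3
Index 3 → Thursday


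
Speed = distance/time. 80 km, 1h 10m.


Distance: 80 km
Time: 1h 10m = 70 min = 70/60 = 7/6 hours
Speed = 80 ÷ (7/6) = 80 × 6 / 7 = 480/7 ≈ 68.6 km/h

68.6 km/h


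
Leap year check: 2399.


No

Rules: divisible by 4 AND (not by 100 OR by 400)
2399 ÷ 4 = 599 remainder 3 → not divisible by 4
Not divisible by 4 → not a leap year


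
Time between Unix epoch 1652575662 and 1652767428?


191766 seconds (53.3 hours / 2.22 days)

Difference = 1652767428 - 1652575662 = 191766 seconds
In hours: 191766 / 3600 ≈ 53.3
In days: 191766 / 86400 ≈ 2.22


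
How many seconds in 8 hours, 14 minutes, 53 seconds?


29693 seconds

Hours: 8 × 3600 = 28800
Minutes: 14 × 60 = 840
Seconds: 53
Total = 28800 + 840 + 53 = 29693


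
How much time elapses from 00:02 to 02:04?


End time in minutes: 2×60 + 4 = 124
Start time in minutes: 0×60 + 2 = 2
Difference = 124 - 2 = 122 minutes
= 2 hours 2 minutes

2h 2m


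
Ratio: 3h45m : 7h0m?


15:28 (0.54)

Duration 1: 225 minutes
Duration 2: 420 minutes
Ratio = 225:420
GCD = 15
Simplified = 15:28
As a decimal: 15/28 ≈ 0.54


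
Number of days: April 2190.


30 days

Month: April (month 4)
April has 30 days


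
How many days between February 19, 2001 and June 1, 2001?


102 days

From February 19, 2001 to June 1, 2001
Rest of February 2001: 28 - 19 = 9
Full months: March 31, April 30, May 31
Days into June 2001: 1
Total = 9 + 31 + 30 + 31 + 1 = 102 days


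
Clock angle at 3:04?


68.0°

Hour hand = 3×30 + 4×0.5 = 92.0°
Minute hand = 4×6 = 24°
Difference = |92.0 - 24| = 68.0°


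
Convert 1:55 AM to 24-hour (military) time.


01:55

Input: 1:55 AM
AM hour stays: 1


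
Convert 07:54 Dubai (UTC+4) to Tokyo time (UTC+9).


Time difference = UTC+9 - UTC+4 = +5 hours
New hour = (7 + 5) mod 24
= 12 mod 24 = 12
Minutes unchanged → 12:54

12:54


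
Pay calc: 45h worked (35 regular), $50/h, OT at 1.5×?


Regular: 35h × $50 = $1750.00
Overtime: 45 - 35 = 10h
OT pay: 10h × $50 × 1.5 = $750.00
Total = $1750.00 + $750.00 = $2500.00

$2500.00


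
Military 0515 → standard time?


Hour: 5
5 < 12 → AM

5:15 AM


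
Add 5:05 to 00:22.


Start: 22 minutes from midnight
Add: 305 minutes
Total: 327 minutes
Hours: 327 ÷ 60 = 5 remainder 27

05:27


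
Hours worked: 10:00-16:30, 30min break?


6h 0m (360 minutes)

Total time = (16×60+30) - (10×60+0)
= 990 - 600 = 390 min
Minus break: 390 - 30 = 360 min
= 6h 0m


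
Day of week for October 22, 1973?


Monday

Zeller's congruence:
q=22, m=10, k=73, j=19
h = (22 + ⌊13×11/5⌋ + 73 + ⌊73/4⌋ + ⌊19/4⌋ - 2×19) mod 7
= (22 + 28 + 73 + 18 + 4 - 38) mod 7
= 107 mod 7 = 2
h=2 → Monday


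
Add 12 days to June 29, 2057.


July 11, 2057

Start: June 29, 2057
Add 12 days
June 29 → July 1: 30 - 29 + 1 = 2 days (12 - 2 = 10 left)
July 1 + 10 = July 11, 2057


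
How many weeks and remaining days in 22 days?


3 weeks 1 days

Weeks: 22 ÷ 7 = 3 remainder 1


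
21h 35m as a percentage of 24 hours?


0.8993 (89.93%)

Total minutes: 21×60 + 35 = 1295
Day = 24×60 = 1440 minutes
Fraction = 1295/1440 ≈ 0.8993
As a percentage: 1295/1440 × 100 ≈ 89.93%


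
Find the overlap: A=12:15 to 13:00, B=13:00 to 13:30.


Meeting A: 735-780 (in minutes from midnight)
Meeting B: 780-810
Overlap start = max(735, 780) = 780
Overlap end = min(780, 810) = 780
Overlap = max(0, 780 - 780) = 0 min

0 minutes


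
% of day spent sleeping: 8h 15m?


34.4%

Time: 495 minutes
Day: 1440 minutes
Percentage = (495/1440) × 100 ≈ 34.4%


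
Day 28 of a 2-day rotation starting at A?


Shifts: A, B
Start: A (index 0)
Day 28: (0 + 28 - 1) mod 2
= 27 mod 2
= 1
Index 1 → shift B

Shift B


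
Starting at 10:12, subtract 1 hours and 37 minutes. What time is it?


08:35

Start: 612 minutes from midnight
Subtract: 97 minutes
Remaining: 612 - 97 = 515
Hours: 8, Minutes: 35


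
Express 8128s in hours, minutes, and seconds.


2h 15m 28s

Hours: 8128 ÷ 3600 = 2 remainder 928
Minutes: 928 ÷ 60 = 15 remainder 28
Seconds: 28


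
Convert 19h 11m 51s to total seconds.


69111 seconds

Hours: 19 × 3600 = 68400
Minutes: 11 × 60 = 660
Seconds: 51
Total = 68400 + 660 + 51 = 69111


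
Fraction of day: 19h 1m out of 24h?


Total minutes: 19×60 + 1 = 1141
Day = 24×60 = 1440 minutes
Fraction = 1141/1440 ≈ 0.7924
As a percentage: 1141/1440 × 100 ≈ 79.24%

0.7924 (79.24%)


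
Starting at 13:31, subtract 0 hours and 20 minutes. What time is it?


13:11

Start: 811 minutes from midnight
Subtract: 20 minutes
Remaining: 811 - 20 = 791
Hours: 13, Minutes: 11


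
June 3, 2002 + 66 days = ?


Start: June 3, 2002
Add 66 days
June 3 → July 1: 30 - 3 + 1 = 28 days (66 - 28 = 38 left)
July 1 → August 1: 31 - 1 + 1 = 31 days (38 - 31 = 7 left)
August 1 + 7 = August 8, 2002

August 8, 2002


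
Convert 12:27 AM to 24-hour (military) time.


00:27

Input: 12:27 AM
12 AM → 00 (midnight)


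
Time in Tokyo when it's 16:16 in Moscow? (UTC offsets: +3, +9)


Time difference = UTC+9 - UTC+3 = +6 hours
New hour = (16 + 6) mod 24
= 22 mod 24 = 22
Minutes unchanged → 22:16

22:16


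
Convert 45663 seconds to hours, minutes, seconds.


Hours: 45663 ÷ 3600 = 12 remainder 2463
Minutes: 2463 ÷ 60 = 41 remainder 3
Seconds: 3

12h 41m 3s


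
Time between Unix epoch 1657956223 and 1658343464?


Difference = 1658343464 - 1657956223 = 387241 seconds
In hours: 387241 / 3600 ≈ 107.6
In days: 387241 / 86400 ≈ 4.48

387241 seconds (107.6 hours / 4.48 days)


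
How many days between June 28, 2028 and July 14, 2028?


From June 28, 2028 to July 14, 2028
Rest of June 2028: 30 - 28 = 2
Days into July 2028: 14
Total = 2 + 14 = 16 days

16 days


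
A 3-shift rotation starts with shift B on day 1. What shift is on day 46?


Shift B

Shifts: A, B, C
Start: B (index 1)
Day 46: (1 + 46 - 1) mod 3
= 46 mod 3
= 1
Index 1 → shift B


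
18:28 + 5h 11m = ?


23:39

Start: 1108 minutes from midnight
Add: 311 minutes
Total: 1419 minutes
Hours: 1419 ÷ 60 = 23 remainder 39


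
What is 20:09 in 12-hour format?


Hour: 20
20 - 12 = 8 → PM

8:09 PM


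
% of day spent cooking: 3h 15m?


13.5%

Time: 195 minutes
Day: 1440 minutes
Percentage = (195/1440) × 100 ≈ 13.5%


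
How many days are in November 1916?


Month: November (month 11)
November has 30 days

30 days


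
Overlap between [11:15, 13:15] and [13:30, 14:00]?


0 minutes

Meeting A: 675-795 (in minutes from midnight)
Meeting B: 810-840
Overlap start = max(675, 810) = 810
Overlap end = min(795, 840) = 795
Overlap = max(0, 795 - 810) = 0 min


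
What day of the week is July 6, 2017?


Zeller's congruence:
q=6, m=7, k=17, j=20
h = (6 + ⌊13×8/5⌋ + 17 + ⌊17/4⌋ + ⌊20/4⌋ - 2×20) mod 7
= (6 + 20 + 17 + 4 + 5 - 40) mod 7
= 12 mod 7 = 5
h=5 → Thursday

Thursday


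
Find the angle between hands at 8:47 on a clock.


Hour hand = 8×30 + 47×0.5 = 263.5°
Minute hand = 47×6 = 282°
Difference = |263.5 - 282| = 18.5°

18.5°


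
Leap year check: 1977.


No

Rules: divisible by 4 AND (not by 100 OR by 400)
1977 ÷ 4 = 494 remainder 1 → not divisible by 4
Not divisible by 4 → not a leap year


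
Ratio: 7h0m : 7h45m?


28:31 (0.90)

Duration 1: 420 minutes
Duration 2: 465 minutes
Ratio = 420:465
GCD = 15
Simplified = 28:31
As a decimal: 28/31 ≈ 0.90


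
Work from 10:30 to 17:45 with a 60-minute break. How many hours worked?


6h 15m (375 minutes)

Total time = (17×60+45) - (10×60+30)
= 1065 - 630 = 435 min
Minus break: 435 - 60 = 375 min
= 6h 15m


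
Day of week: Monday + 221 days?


Friday

Start: Monday (index 0)
(0 + 221) mod 7
= 221 mod 7
= 4
Index 4 → Friday


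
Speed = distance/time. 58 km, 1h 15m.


46.4 km/h

Distance: 58 km
Time: 1h 15m = 75 min = 75/60 = 5/4 hours
Speed = 58 ÷ (5/4) = 58 × 4 / 5 = 232/5 = 46.4 km/h


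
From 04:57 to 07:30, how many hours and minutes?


2h 33m

End time in minutes: 7×60 + 30 = 450
Start time in minutes: 4×60 + 57 = 297
Difference = 450 - 297 = 153 minutes
= 2 hours 33 minutes


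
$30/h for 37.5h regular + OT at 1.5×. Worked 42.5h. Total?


Regular: 37.5h × $30 = $1125.00
Overtime: 42.5 - 37.5 = 5.0h
OT pay: 5.0h × $30 × 1.5 = $225.00
Total = $1125.00 + $225.00 = $1350.00

$1350.00


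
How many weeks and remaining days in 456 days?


65 weeks 1 days

Weeks: 456 ÷ 7 = 65 remainder 1


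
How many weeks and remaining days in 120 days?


Weeks: 120 ÷ 7 = 17 remainder 1

17 weeks 1 days


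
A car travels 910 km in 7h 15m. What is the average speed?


125.5 km/h

Distance: 910 km
Time: 7h 15m = 435 min = 435/60 = 29/4 hours
Speed = 910 ÷ (29/4) = 910 × 4 / 29 = 3640/29 ≈ 125.5 km/h


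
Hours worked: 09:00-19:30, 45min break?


9h 45m (585 minutes)

Total time = (19×60+30) - (9×60+0)
= 1170 - 540 = 630 min
Minus break: 630 - 45 = 585 min
= 9h 45m


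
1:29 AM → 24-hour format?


Input: 1:29 AM
AM hour stays: 1

01:29


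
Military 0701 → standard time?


7:01 AM

Hour: 7
7 < 12 → AM


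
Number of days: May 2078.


Month: May (month 5)
May has 31 days

31 days


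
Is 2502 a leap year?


Rules: divisible by 4 AND (not by 100 OR by 400)
2502 ÷ 4 = 625 remainder 2 → not divisible by 4
Not divisible by 4 → not a leap year

No


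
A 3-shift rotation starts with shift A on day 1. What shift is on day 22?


Shifts: A, B, C
Start: A (index 0)
Day 22: (0 + 22 - 1) mod 3
= 21 mod 3
= 0
Index 0 → shift A

Shift A


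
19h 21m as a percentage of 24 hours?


Total minutes: 19×60 + 21 = 1161
Day = 24×60 = 1440 minutes
Fraction = 1161/1440 ≈ 0.8063
As a percentage: 1161/1440 × 100 ≈ 80.63%

0.8063 (80.63%)


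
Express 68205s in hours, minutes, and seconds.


Hours: 68205 ÷ 3600 = 18 remainder 3405
Minutes: 3405 ÷ 60 = 56 remainder 45
Seconds: 45

18h 56m 45s


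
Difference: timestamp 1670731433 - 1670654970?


76463 seconds (21.2 hours / 0.88 days)

Difference = 1670731433 - 1670654970 = 76463 seconds
In hours: 76463 / 3600 ≈ 21.2
In days: 76463 / 86400 ≈ 0.88


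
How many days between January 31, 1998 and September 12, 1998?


224 days

From January 31, 1998 to September 12, 1998
Rest of January 1998: 31 - 31 = 0
Full months: February 1998 28, March 31, April 30, May 31, June 30, July 31, August 31
Days into September 1998: 12
Total = 0 + 28 + 31 + 30 + 31 + 30 + 31 + 31 + 12 = 224 days


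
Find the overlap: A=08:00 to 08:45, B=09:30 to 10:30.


Meeting A: 480-525 (in minutes from midnight)
Meeting B: 570-630
Overlap start = max(480, 570) = 570
Overlap end = min(525, 630) = 525
Overlap = max(0, 525 - 570) = 0 min

0 minutes


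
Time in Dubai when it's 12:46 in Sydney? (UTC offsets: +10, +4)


Time difference = UTC+4 - UTC+10 = -6 hours
New hour = (12 -6) mod 24
= 6 mod 24 = 6
Minutes unchanged → 06:46

06:46


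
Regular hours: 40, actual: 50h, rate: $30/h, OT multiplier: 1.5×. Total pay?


$1650.00

Regular: 40h × $30 = $1200.00
Overtime: 50 - 40 = 10h
OT pay: 10h × $30 × 1.5 = $450.00
Total = $1200.00 + $450.00 = $1650.00


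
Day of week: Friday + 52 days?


Start: Friday (index 4)
(4 + 52) mod 7
= 56 mod 7
= 0
Index 0 → Monday

Monday


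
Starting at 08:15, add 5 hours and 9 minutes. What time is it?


13:24

Start: 495 minutes from midnight
Add: 309 minutes
Total: 804 minutes
Hours: 804 ÷ 60 = 13 remainder 24


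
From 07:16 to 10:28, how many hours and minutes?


3h 12m

End time in minutes: 10×60 + 28 = 628
Start time in minutes: 7×60 + 16 = 436
Difference = 628 - 436 = 192 minutes
= 3 hours 12 minutes


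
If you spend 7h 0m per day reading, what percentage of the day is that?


29.2%

Time: 420 minutes
Day: 1440 minutes
Percentage = (420/1440) × 100 ≈ 29.2%


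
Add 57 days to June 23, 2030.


Start: June 23, 2030
Add 57 days
June 23 → July 1: 30 - 23 + 1 = 8 days (57 - 8 = 49 left)
July 1 → August 1: 31 - 1 + 1 = 31 days (49 - 31 = 18 left)
August 1 + 18 = August 19, 2030

August 19, 2030


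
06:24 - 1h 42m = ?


04:42

Start: 384 minutes from midnight
Subtract: 102 minutes
Remaining: 384 - 102 = 282
Hours: 4, Minutes: 42


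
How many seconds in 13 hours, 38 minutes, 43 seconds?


Hours: 13 × 3600 = 46800
Minutes: 38 × 60 = 2280
Seconds: 43
Total = 46800 + 2280 + 43 = 49123

49123 seconds


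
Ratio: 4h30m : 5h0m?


9:10 (0.90)

Duration 1: 270 minutes
Duration 2: 300 minutes
Ratio = 270:300
GCD = 30
Simplified = 9:10
As a decimal: 9/10 = 0.90


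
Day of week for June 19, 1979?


Tuesday

Zeller's congruence:
q=19, m=6, k=79, j=19
h = (19 + ⌊13×7/5⌋ + 79 + ⌊79/4⌋ + ⌊19/4⌋ - 2×19) mod 7
= (19 + 18 + 79 + 19 + 4 - 38) mod 7
= 101 mod 7 = 3
h=3 → Tuesday


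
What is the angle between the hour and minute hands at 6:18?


81.0°

Hour hand = 6×30 + 18×0.5 = 189.0°
Minute hand = 18×6 = 108°
Difference = |189.0 - 108| = 81.0°


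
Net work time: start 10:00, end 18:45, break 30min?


Total time = (18×60+45) - (10×60+0)
= 1125 - 600 = 525 min
Minus break: 525 - 30 = 495 min
= 8h 15m

8h 15m (495 minutes)


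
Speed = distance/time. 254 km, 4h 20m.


58.6 km/h

Distance: 254 km
Time: 4h 20m = 260 min = 260/60 = 13/3 hours
Speed = 254 ÷ (13/3) = 254 × 3 / 13 = 762/13 ≈ 58.6 km/h


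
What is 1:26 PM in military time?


13:26

Input: 1:26 PM
PM: 1 + 12 = 13


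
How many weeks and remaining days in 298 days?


Weeks: 298 ÷ 7 = 42 remainder 4

42 weeks 4 days


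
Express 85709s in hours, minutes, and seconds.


23h 48m 29s

Hours: 85709 ÷ 3600 = 23 remainder 2909
Minutes: 2909 ÷ 60 = 48 remainder 29
Seconds: 29


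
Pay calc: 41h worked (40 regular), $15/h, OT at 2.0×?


Regular: 40h × $15 = $600.00
Overtime: 41 - 40 = 1h
OT pay: 1h × $15 × 2.0 = $30.00
Total = $600.00 + $30.00 = $630.00

$630.00


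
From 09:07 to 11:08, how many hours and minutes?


2h 1m

End time in minutes: 11×60 + 8 = 668
Start time in minutes: 9×60 + 7 = 547
Difference = 668 - 547 = 121 minutes
= 2 hours 1 minutes


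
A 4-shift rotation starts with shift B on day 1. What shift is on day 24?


Shift A

Shifts: A, B, C, D
Start: B (index 1)
Day 24: (1 + 24 - 1) mod 4
= 24 mod 4
= 0
Index 0 → shift A


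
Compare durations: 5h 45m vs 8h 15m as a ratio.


23:33 (0.70)

Duration 1: 345 minutes
Duration 2: 495 minutes
Ratio = 345:495
GCD = 15
Simplified = 23:33
As a decimal: 23/33 ≈ 0.70


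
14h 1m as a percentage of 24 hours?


0.5840 (58.40%)

Total minutes: 14×60 + 1 = 841
Day = 24×60 = 1440 minutes
Fraction = 841/1440 ≈ 0.5840
As a percentage: 841/1440 × 100 ≈ 58.40%


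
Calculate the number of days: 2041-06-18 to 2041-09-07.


From June 18, 2041 to September 7, 2041
Rest of June 2041: 30 - 18 = 12
Full months: July 31, August 31
Days into September 2041: 7
Total = 12 + 31 + 31 + 7 = 81 days

81 days


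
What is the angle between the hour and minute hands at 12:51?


Hour hand (12 ≡ 0 on the dial): 0×30 + 51×0.5 = 25.5°
Minute hand = 51×6 = 306°
Difference = |25.5 - 306| = 280.5°
Since > 180°: 360 - 280.5 = 79.5°

79.5°


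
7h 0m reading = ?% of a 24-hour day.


29.2%

Time: 420 minutes
Day: 1440 minutes
Percentage = (420/1440) × 100 ≈ 29.2%


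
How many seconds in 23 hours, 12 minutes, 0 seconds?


Hours: 23 × 3600 = 82800
Minutes: 12 × 60 = 720
Seconds: 0
Total = 82800 + 720 + 0 = 83520

83520 seconds


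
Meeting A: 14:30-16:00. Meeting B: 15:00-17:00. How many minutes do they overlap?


Meeting A: 870-960 (in minutes from midnight)
Meeting B: 900-1020
Overlap start = max(870, 900) = 900
Overlap end = min(960, 1020) = 960
Overlap = max(0, 960 - 900) = 60 min

60 minutes


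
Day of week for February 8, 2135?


Zeller's congruence:
q=8, m=14, k=34, j=21
h = (8 + ⌊13×15/5⌋ + 34 + ⌊34/4⌋ + ⌊21/4⌋ - 2×21) mod 7
= (8 + 39 + 34 + 8 + 5 - 42) mod 7
= 52 mod 7 = 3
h=3 → Tuesday

Tuesday


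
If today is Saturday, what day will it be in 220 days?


Start: Saturday (index 5)
(5 + 220) mod 7
= 225 mod 7
= 1
Index 1 → Tuesday

Tuesday


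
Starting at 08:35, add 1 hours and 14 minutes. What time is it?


Start: 515 minutes from midnight
Add: 74 minutes
Total: 589 minutes
Hours: 589 ÷ 60 = 9 remainder 49

09:49


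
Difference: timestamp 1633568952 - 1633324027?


244925 seconds (68.0 hours / 2.83 days)

Difference = 1633568952 - 1633324027 = 244925 seconds
In hours: 244925 / 3600 ≈ 68.0
In days: 244925 / 86400 ≈ 2.83


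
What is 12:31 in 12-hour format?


12:31 PM

Hour: 12
12 → 12 PM (noon)


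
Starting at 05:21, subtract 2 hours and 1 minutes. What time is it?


Start: 321 minutes from midnight
Subtract: 121 minutes
Remaining: 321 - 121 = 200
Hours: 3, Minutes: 20

03:20


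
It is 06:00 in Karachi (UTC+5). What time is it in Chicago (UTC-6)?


Time difference = UTC-6 - UTC+5 = -11 hours
New hour = (6 -11) mod 24
= -5 mod 24 = 19
Minutes unchanged → 19:00; -5 < 0 → previous day

19:00 (previous day)


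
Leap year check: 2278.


No

Rules: divisible by 4 AND (not by 100 OR by 400)
2278 ÷ 4 = 569 remainder 2 → not divisible by 4
Not divisible by 4 → not a leap year


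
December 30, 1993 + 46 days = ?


Start: December 30, 1993
Add 46 days
December 30 → January 1: 31 - 30 + 1 = 2 days (46 - 2 = 44 left)
January 1 → February 1: 31 - 1 + 1 = 31 days (44 - 31 = 13 left)
February 1 + 13 = February 14, 1994

February 14, 1994


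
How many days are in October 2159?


Month: October (month 10)
October has 31 days

31 days


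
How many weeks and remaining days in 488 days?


Weeks: 488 ÷ 7 = 69 remainder 5

69 weeks 5 days


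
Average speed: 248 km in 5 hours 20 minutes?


46.5 km/h

Distance: 248 km
Time: 5h 20m = 320 min = 320/60 = 16/3 hours
Speed = 248 ÷ (16/3) = 248 × 3 / 16 = 744/16 = 46.5 km/h


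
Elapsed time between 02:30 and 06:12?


3h 42m

End time in minutes: 6×60 + 12 = 372
Start time in minutes: 2×60 + 30 = 150
Difference = 372 - 150 = 222 minutes
= 3 hours 42 minutes


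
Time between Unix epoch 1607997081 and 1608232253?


Difference = 1608232253 - 1607997081 = 235172 seconds
In hours: 235172 / 3600 ≈ 65.3
In days: 235172 / 86400 ≈ 2.72

235172 seconds (65.3 hours / 2.72 days)


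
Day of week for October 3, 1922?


Tuesday

Zeller's congruence:
q=3, m=10, k=22, j=19
h = (3 + ⌊13×11/5⌋ + 22 + ⌊22/4⌋ + ⌊19/4⌋ - 2×19) mod 7
= (3 + 28 + 22 + 5 + 4 - 38) mod 7
= 24 mod 7 = 3
h=3 → Tuesday


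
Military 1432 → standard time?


Hour: 14
14 - 12 = 2 → PM

2:32 PM


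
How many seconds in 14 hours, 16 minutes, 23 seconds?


Hours: 14 × 3600 = 50400
Minutes: 16 × 60 = 960
Seconds: 23
Total = 50400 + 960 + 23 = 51383

51383 seconds


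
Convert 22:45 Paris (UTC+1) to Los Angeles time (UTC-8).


13:45

Time difference = UTC-8 - UTC+1 = -9 hours
New hour = (22 -9) mod 24
= 13 mod 24 = 13
Minutes unchanged → 13:45


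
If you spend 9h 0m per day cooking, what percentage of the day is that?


37.5%

Time: 540 minutes
Day: 1440 minutes
Percentage = (540/1440) × 100 = 37.5%


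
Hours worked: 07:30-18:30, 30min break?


Total time = (18×60+30) - (7×60+30)
= 1110 - 450 = 660 min
Minus break: 660 - 30 = 630 min
= 10h 30m

10h 30m (630 minutes)


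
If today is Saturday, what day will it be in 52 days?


Start: Saturday (index 5)
(5 + 52) mod 7
= 57 mod 7
= 1
Index 1 → Tuesday

Tuesday


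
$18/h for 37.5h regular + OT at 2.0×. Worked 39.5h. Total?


$747.00

Regular: 37.5h × $18 = $675.00
Overtime: 39.5 - 37.5 = 2.0h
OT pay: 2.0h × $18 × 2.0 = $72.00
Total = $675.00 + $72.00 = $747.00


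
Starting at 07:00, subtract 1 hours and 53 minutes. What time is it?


Start: 420 minutes from midnight
Subtract: 113 minutes
Remaining: 420 - 113 = 307
Hours: 5, Minutes: 7

05:07


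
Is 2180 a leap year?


Yes

Rules: divisible by 4 AND (not by 100 OR by 400)
2180 ÷ 4 = 545 exactly → divisible by 4
2180 ÷ 100 = 21 remainder 80 → not divisible by 100
Divisible by 4 but not by 100 → leap year


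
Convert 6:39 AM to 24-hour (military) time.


Input: 6:39 AM
AM hour stays: 6

06:39


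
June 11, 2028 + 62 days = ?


August 12, 2028

Start: June 11, 2028
Add 62 days
June 11 → July 1: 30 - 11 + 1 = 20 days (62 - 20 = 42 left)
July 1 → August 1: 31 - 1 + 1 = 31 days (42 - 31 = 11 left)
August 1 + 11 = August 12, 2028


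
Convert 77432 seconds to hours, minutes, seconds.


Hours: 77432 ÷ 3600 = 21 remainder 1832
Minutes: 1832 ÷ 60 = 30 remainder 32
Seconds: 32

21h 30m 32s


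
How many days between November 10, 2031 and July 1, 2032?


From November 10, 2031 to July 1, 2032
Rest of November 2031: 30 - 10 = 20
Full months: December 31, January 31, February 2032 29, March 31, April 30, May 31, June 30
Days into July 2032: 1
Total = 20 + 31 + 31 + 29 + 31 + 30 + 31 + 30 + 1 = 234 days

234 days


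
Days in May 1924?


31 days

Month: May (month 5)
May has 31 days


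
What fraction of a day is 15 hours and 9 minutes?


0.6313 (63.13%)

Total minutes: 15×60 + 9 = 909
Day = 24×60 = 1440 minutes
Fraction = 909/1440 ≈ 0.6313
As a percentage: 909/1440 × 100 ≈ 63.13%


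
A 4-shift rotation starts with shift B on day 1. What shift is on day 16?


Shifts: A, B, C, D
Start: B (index 1)
Day 16: (1 + 16 - 1) mod 4
= 16 mod 4
= 0
Index 0 → shift A

Shift A


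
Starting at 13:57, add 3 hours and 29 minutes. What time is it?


17:26

Start: 837 minutes from midnight
Add: 209 minutes
Total: 1046 minutes
Hours: 1046 ÷ 60 = 17 remainder 26


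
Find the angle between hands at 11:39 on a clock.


115.5°

Hour hand = 11×30 + 39×0.5 = 349.5°
Minute hand = 39×6 = 234°
Difference = |349.5 - 234| = 115.5°


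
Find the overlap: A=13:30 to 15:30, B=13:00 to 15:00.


90 minutes

Meeting A: 810-930 (in minutes from midnight)
Meeting B: 780-900
Overlap start = max(810, 780) = 810
Overlap end = min(930, 900) = 900
Overlap = max(0, 900 - 810) = 90 min


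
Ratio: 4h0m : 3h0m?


Duration 1: 240 minutes
Duration 2: 180 minutes
Ratio = 240:180
GCD = 60
Simplified = 4:3
As a decimal: 4/3 ≈ 1.33

4:3 (1.33)


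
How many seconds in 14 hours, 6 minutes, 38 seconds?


50798 seconds

Hours: 14 × 3600 = 50400
Minutes: 6 × 60 = 360
Seconds: 38
Total = 50400 + 360 + 38 = 50798


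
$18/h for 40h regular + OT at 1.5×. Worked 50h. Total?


Regular: 40h × $18 = $720.00
Overtime: 50 - 40 = 10h
OT pay: 10h × $18 × 1.5 = $270.00
Total = $720.00 + $270.00 = $990.00

$990.00


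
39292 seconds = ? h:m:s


Hours: 39292 ÷ 3600 = 10 remainder 3292
Minutes: 3292 ÷ 60 = 54 remainder 52
Seconds: 52

10h 54m 52s


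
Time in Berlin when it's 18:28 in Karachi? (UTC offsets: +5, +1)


14:28

Time difference = UTC+1 - UTC+5 = -4 hours
New hour = (18 -4) mod 24
= 14 mod 24 = 14
Minutes unchanged → 14:28


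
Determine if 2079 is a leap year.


No

Rules: divisible by 4 AND (not by 100 OR by 400)
2079 ÷ 4 = 519 remainder 3 → not divisible by 4
Not divisible by 4 → not a leap year


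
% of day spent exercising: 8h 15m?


34.4%

Time: 495 minutes
Day: 1440 minutes
Percentage = (495/1440) × 100 ≈ 34.4%


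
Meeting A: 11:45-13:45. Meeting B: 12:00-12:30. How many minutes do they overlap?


30 minutes

Meeting A: 705-825 (in minutes from midnight)
Meeting B: 720-750
Overlap start = max(705, 720) = 720
Overlap end = min(825, 750) = 750
Overlap = max(0, 750 - 720) = 30 min


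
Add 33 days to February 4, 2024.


March 8, 2024

Start: February 4, 2024
Add 33 days
February 4 → March 1: 29 - 4 + 1 = 26 days (33 - 26 = 7 left)
March 1 + 7 = March 8, 2024


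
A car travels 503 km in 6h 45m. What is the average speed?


74.5 km/h

Distance: 503 km
Time: 6h 45m = 405 min = 405/60 = 27/4 hours
Speed = 503 ÷ (27/4) = 503 × 4 / 27 = 2012/27 ≈ 74.5 km/h


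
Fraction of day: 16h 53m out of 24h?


0.7035 (70.35%)

Total minutes: 16×60 + 53 = 1013
Day = 24×60 = 1440 minutes
Fraction = 1013/1440 ≈ 0.7035
As a percentage: 1013/1440 × 100 ≈ 70.35%


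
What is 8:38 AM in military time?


08:38

Input: 8:38 AM
AM hour stays: 8


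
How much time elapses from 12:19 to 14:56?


2h 37m

End time in minutes: 14×60 + 56 = 896
Start time in minutes: 12×60 + 19 = 739
Difference = 896 - 739 = 157 minutes
= 2 hours 37 minutes


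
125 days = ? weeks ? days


17 weeks 6 days

Weeks: 125 ÷ 7 = 17 remainder 6
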